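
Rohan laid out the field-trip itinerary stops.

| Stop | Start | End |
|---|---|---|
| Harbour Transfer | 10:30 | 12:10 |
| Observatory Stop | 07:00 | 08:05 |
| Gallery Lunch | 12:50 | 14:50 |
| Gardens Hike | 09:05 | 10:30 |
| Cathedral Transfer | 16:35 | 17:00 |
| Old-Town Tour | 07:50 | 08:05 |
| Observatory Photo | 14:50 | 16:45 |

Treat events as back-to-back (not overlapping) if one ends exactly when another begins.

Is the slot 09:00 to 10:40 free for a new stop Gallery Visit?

Observatory Stop: ends 08:05 at or before Gallery Visit starts 09:00 → clear.
Old-Town Tour: ends 08:05 at or before Gallery Visit starts 09:00 → clear.
Gardens Hike: starts 09:05 before Gallery Visit ends 10:40, and ends 10:30 after Gallery Visit starts 09:00 → overlap.
Harbour Transfer: starts 10:30 before Gallery Visit ends 10:40, and ends 12:10 after Gallery Visit starts 09:00 → overlap.
Gallery Lunch: starts 12:50 at or after Gallery Visit ends 10:40 → clear.
Observatory Photo: starts 14:50 at or after Gallery Visit ends 10:40 → clear.
Cathedral Transfer: starts 16:35 at or after Gallery Visit ends 10:40 → clear.
Gallery Visit overlaps Gardens Hike, Harbour Transfer.

No — it overlaps Gardens Hike, Harbour Transfer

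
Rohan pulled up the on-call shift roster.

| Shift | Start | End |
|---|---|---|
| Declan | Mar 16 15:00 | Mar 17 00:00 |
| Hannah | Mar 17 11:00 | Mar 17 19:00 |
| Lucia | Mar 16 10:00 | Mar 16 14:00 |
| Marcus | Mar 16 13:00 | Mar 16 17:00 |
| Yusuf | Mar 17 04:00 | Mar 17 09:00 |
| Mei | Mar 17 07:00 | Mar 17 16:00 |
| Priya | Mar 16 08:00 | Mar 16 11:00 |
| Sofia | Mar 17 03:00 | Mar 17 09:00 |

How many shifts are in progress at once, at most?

3

Sweep the timeline, counting +1 at each start and −1 at each end (ends before starts at a tie):
Mar 16 08:00 start Priya → 1
Mar 16 10:00 start Lucia → 2
Mar 16 11:00 end Priya → 1
Mar 16 13:00 start Marcus → 2
Mar 16 14:00 end Lucia → 1
Mar 16 15:00 start Declan → 2
Mar 16 17:00 end Marcus → 1
Mar 17 00:00 end Declan → 0
Mar 17 03:00 start Sofia → 1
Mar 17 04:00 start Yusuf → 2
Mar 17 07:00 start Mei → 3
Mar 17 09:00 end Sofia → 2
Mar 17 09:00 end Yusuf → 1
Mar 17 11:00 start Hannah → 2
Mar 17 16:00 end Mei → 1
Mar 17 19:00 end Hannah → 0
Peak is 3, at Mar 17 07:00 (Mei, Sofia, Yusuf).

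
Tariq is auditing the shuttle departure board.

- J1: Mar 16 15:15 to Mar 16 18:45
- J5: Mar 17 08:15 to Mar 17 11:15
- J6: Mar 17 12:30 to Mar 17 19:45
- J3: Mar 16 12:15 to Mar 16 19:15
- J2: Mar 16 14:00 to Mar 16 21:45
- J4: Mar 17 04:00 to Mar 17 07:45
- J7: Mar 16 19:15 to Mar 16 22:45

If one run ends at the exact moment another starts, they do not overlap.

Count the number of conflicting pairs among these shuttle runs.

4

Sorted by start: J3, J2, J1, J7, J4, J5, J6.
J2 starts before J3 ends → J3 and J2 overlap.
J1 starts before J3 ends → J3 and J1 overlap.
J7 starts exactly when J3 ends (back-to-back, no overlap), so J3 has no further overlaps.
J1 starts before J2 ends → J2 and J1 overlap.
J7 starts before J2 ends → J2 and J7 overlap.
J4 starts after J2 ends, so J2 has no further overlaps.
J7 starts after J1 ends, so J1 has no further overlaps.
J4 starts after J7 ends, so J7 has no further overlaps.
J5 starts after J4 ends, so J4 has no further overlaps.
J6 starts after J5 ends.
Overlapping pairs: J1 & J2, J1 & J3, J2 & J3, J2 & J7 — 4 in total.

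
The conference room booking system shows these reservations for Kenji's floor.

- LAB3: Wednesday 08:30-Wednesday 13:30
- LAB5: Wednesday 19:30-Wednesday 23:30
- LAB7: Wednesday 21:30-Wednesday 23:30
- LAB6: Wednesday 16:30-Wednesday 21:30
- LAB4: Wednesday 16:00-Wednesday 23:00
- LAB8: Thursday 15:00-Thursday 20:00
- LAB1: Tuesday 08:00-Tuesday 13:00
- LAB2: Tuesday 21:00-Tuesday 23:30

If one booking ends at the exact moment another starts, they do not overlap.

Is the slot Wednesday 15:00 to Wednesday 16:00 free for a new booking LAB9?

LAB1: ends Tuesday 13:00 at or before LAB9 starts Wednesday 15:00 → clear.
LAB2: ends Tuesday 23:30 at or before LAB9 starts Wednesday 15:00 → clear.
LAB3: ends Wednesday 13:30 at or before LAB9 starts Wednesday 15:00 → clear.
LAB4: starts Wednesday 16:00 at or after LAB9 ends Wednesday 16:00 → clear.
LAB6: starts Wednesday 16:30 at or after LAB9 ends Wednesday 16:00 → clear.
LAB5: starts Wednesday 19:30 at or after LAB9 ends Wednesday 16:00 → clear.
LAB7: starts Wednesday 21:30 at or after LAB9 ends Wednesday 16:00 → clear.
LAB8: starts Thursday 15:00 at or after LAB9 ends Wednesday 16:00 → clear.

Yes — the slot is free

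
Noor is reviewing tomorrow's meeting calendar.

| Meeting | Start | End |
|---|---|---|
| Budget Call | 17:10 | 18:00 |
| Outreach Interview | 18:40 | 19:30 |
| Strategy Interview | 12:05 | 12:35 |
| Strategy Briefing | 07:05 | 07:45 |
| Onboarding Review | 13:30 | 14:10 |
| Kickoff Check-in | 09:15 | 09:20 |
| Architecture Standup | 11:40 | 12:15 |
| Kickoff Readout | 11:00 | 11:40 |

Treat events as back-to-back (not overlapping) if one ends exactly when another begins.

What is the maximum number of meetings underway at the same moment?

Sort all start/end points and keep a running count:
07:05 start Strategy Briefing → 1
07:45 end Strategy Briefing → 0
09:15 start Kickoff Check-in → 1
09:20 end Kickoff Check-in → 0
11:00 start Kickoff Readout → 1
11:40 end Kickoff Readout → 0
11:40 start Architecture Standup → 1
12:05 start Strategy Interview → 2
12:15 end Architecture Standup → 1
12:35 end Strategy Interview → 0
13:30 start Onboarding Review → 1
14:10 end Onboarding Review → 0
17:10 start Budget Call → 1
18:00 end Budget Call → 0
18:40 start Outreach Interview → 1
19:30 end Outreach Interview → 0
Peak is 2, at 12:05 (Architecture Standup, Strategy Interview).

2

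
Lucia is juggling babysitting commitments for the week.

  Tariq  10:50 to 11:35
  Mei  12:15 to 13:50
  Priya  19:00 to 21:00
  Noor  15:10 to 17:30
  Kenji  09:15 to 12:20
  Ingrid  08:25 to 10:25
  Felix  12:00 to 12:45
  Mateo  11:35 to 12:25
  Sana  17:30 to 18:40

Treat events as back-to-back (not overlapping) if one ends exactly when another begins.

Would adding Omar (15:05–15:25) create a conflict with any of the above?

Yes — it overlaps Noor

Ingrid: ends 10:25 at or before Omar starts 15:05 → clear.
Kenji: ends 12:20 at or before Omar starts 15:05 → clear.
Tariq: ends 11:35 at or before Omar starts 15:05 → clear.
Mateo: ends 12:25 at or before Omar starts 15:05 → clear.
Felix: ends 12:45 at or before Omar starts 15:05 → clear.
Mei: ends 13:50 at or before Omar starts 15:05 → clear.
Noor: starts 15:10 before Omar ends 15:25, and ends 17:30 after Omar starts 15:05 → overlap.
Sana: starts 17:30 at or after Omar ends 15:25 → clear.
Priya: starts 19:00 at or after Omar ends 15:25 → clear.
Omar overlaps Noor.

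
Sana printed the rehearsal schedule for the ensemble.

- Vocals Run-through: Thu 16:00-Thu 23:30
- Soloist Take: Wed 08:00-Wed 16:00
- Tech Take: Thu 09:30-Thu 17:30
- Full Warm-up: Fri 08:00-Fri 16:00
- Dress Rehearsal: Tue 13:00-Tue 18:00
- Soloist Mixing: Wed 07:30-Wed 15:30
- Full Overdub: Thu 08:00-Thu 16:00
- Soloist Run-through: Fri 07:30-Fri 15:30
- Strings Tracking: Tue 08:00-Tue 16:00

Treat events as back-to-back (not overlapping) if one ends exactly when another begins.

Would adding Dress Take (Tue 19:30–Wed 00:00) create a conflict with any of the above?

No — it doesn't clash with anything

Strings Tracking: ends Tue 16:00 at or before Dress Take starts Tue 19:30 → clear.
Dress Rehearsal: ends Tue 18:00 at or before Dress Take starts Tue 19:30 → clear.
Soloist Mixing: starts Wed 07:30 at or after Dress Take ends Wed 00:00 → clear.
Soloist Take: starts Wed 08:00 at or after Dress Take ends Wed 00:00 → clear.
Full Overdub: starts Thu 08:00 at or after Dress Take ends Wed 00:00 → clear.
Tech Take: starts Thu 09:30 at or after Dress Take ends Wed 00:00 → clear.
Vocals Run-through: starts Thu 16:00 at or after Dress Take ends Wed 00:00 → clear.
Soloist Run-through: starts Fri 07:30 at or after Dress Take ends Wed 00:00 → clear.
Full Warm-up: starts Fri 08:00 at or after Dress Take ends Wed 00:00 → clear.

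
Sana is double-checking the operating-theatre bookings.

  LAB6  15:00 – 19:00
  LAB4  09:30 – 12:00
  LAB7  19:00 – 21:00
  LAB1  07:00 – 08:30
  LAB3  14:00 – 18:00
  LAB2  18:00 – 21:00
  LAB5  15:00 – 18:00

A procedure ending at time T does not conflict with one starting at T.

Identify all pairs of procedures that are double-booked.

LAB2 & LAB6, LAB2 & LAB7, LAB3 & LAB5, LAB3 & LAB6, LAB5 & LAB6

Two intervals overlap when each starts before the other ends.
Sorted by start: LAB1, LAB4, LAB3, LAB5, LAB6, LAB2, LAB7.
LAB4 starts after LAB1 ends; LAB1 is clear from here.
LAB3 starts after LAB4 ends; LAB4 is clear from here.
LAB5 starts before LAB3 ends → LAB3 and LAB5 overlap.
LAB6 starts before LAB3 ends → LAB3 and LAB6 overlap.
LAB2 starts exactly when LAB3 ends (back-to-back, no overlap); LAB3 is clear from here.
LAB6 starts before LAB5 ends → LAB5 and LAB6 overlap.
LAB2 starts exactly when LAB5 ends (back-to-back, no overlap); LAB5 is clear from here.
LAB2 starts before LAB6 ends → LAB6 and LAB2 overlap.
LAB7 starts exactly when LAB6 ends (back-to-back, no overlap).
LAB7 starts before LAB2 ends → LAB2 and LAB7 overlap.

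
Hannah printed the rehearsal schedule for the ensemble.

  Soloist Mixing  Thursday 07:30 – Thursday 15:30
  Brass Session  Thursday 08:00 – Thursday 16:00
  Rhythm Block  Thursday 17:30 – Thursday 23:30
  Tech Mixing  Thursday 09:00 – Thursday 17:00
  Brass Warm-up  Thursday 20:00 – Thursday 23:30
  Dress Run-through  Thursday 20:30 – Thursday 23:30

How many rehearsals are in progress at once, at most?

3

Walk through starts and ends in time order (an end at T is processed before a start at T):
Thursday 07:30 start Soloist Mixing → 1
Thursday 08:00 start Brass Session → 2
Thursday 09:00 start Tech Mixing → 3
Thursday 15:30 end Soloist Mixing → 2
Thursday 16:00 end Brass Session → 1
Thursday 17:00 end Tech Mixing → 0
Thursday 17:30 start Rhythm Block → 1
Thursday 20:00 start Brass Warm-up → 2
Thursday 20:30 start Dress Run-through → 3
Thursday 23:30 end Brass Warm-up → 2
Thursday 23:30 end Dress Run-through → 1
Thursday 23:30 end Rhythm Block → 0
Peak is 3, at Thursday 09:00 (Brass Session, Soloist Mixing, Tech Mixing).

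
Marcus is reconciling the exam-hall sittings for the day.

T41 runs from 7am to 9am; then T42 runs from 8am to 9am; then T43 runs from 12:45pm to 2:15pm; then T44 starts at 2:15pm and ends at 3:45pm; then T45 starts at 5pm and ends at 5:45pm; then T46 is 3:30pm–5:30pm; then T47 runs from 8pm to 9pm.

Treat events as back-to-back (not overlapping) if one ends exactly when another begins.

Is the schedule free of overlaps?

Two intervals overlap when each starts before the other ends.
Sorted by start: T41, T42, T43, T44, T46, T45, T47.
T42 starts before T41 ends → T41 and T42 overlap.
That's a conflict, so the schedule is not conflict-free.

No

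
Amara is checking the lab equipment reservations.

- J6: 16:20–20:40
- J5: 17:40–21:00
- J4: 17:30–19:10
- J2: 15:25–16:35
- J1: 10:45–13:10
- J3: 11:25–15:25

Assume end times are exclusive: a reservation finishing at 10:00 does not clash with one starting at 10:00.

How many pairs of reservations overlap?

5

Sorted by start: J1, J3, J2, J6, J4, J5.
J3 starts before J1 ends → J1 and J3 overlap.
J2 starts after J1 ends; J1 is clear from here.
J2 starts exactly when J3 ends (back-to-back, no overlap); J3 is clear from here.
J6 starts before J2 ends → J2 and J6 overlap.
J4 starts after J2 ends; J2 is clear from here.
J4 starts before J6 ends → J6 and J4 overlap.
J5 starts before J6 ends → J6 and J5 overlap.
J5 starts before J4 ends → J4 and J5 overlap.
Overlapping pairs: J1 & J3, J2 & J6, J4 & J5, J4 & J6, J5 & J6 — 5 in total.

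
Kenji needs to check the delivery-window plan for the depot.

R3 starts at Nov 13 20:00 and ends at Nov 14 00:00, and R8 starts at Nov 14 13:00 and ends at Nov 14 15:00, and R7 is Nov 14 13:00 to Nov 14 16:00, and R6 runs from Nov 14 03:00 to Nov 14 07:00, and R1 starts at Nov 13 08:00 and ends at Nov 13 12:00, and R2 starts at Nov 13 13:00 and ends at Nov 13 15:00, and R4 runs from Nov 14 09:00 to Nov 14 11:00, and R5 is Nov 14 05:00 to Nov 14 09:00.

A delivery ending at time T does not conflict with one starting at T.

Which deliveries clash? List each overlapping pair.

Sorted by start: R1, R2, R3, R6, R5, R4, R7, R8.
R2 starts after R1 ends, so R1 has no further overlaps.
R3 starts after R2 ends, so R2 has no further overlaps.
R6 starts after R3 ends, so R3 has no further overlaps.
R5 starts before R6 ends → R6 and R5 overlap.
R4 starts after R6 ends, so R6 has no further overlaps.
R4 starts exactly when R5 ends (back-to-back, no overlap), so R5 has no further overlaps.
R7 starts after R4 ends, so R4 has no further overlaps.
R8 starts before R7 ends → R7 and R8 overlap.

R5 & R6, R7 & R8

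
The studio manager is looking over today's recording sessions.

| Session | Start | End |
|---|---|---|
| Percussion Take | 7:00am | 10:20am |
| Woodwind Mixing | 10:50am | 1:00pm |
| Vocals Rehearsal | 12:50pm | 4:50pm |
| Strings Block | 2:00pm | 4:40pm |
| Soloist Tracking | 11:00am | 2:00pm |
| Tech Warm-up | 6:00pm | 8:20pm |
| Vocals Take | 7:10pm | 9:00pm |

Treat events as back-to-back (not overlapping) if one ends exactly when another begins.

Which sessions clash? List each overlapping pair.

Two intervals overlap when each starts before the other ends.
Sorted by start: Percussion Take, Woodwind Mixing, Soloist Tracking, Vocals Rehearsal, Strings Block, Tech Warm-up, Vocals Take.
Woodwind Mixing starts after Percussion Take ends — done with Percussion Take.
Soloist Tracking starts before Woodwind Mixing ends → Woodwind Mixing and Soloist Tracking overlap.
Vocals Rehearsal starts before Woodwind Mixing ends → Woodwind Mixing and Vocals Rehearsal overlap.
Strings Block starts after Woodwind Mixing ends — done with Woodwind Mixing.
Vocals Rehearsal starts before Soloist Tracking ends → Soloist Tracking and Vocals Rehearsal overlap.
Strings Block starts exactly when Soloist Tracking ends (back-to-back, no overlap) — done with Soloist Tracking.
Strings Block starts before Vocals Rehearsal ends → Vocals Rehearsal and Strings Block overlap.
Tech Warm-up starts after Vocals Rehearsal ends — done with Vocals Rehearsal.
Tech Warm-up starts after Strings Block ends — done with Strings Block.
Vocals Take starts before Tech Warm-up ends → Tech Warm-up and Vocals Take overlap.

Soloist Tracking & Vocals Rehearsal, Soloist Tracking & Woodwind Mixing, Strings Block & Vocals Rehearsal, Tech Warm-up & Vocals Take, Vocals Rehearsal & Woodwind Mixing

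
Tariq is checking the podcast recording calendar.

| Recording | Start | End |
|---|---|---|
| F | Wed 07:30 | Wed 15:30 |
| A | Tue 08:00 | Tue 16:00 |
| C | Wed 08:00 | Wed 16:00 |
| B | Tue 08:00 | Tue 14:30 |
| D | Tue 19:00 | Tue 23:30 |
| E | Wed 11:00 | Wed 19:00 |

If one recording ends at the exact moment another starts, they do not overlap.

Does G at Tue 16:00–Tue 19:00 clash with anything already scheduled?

A: ends Tue 16:00 at or before G starts Tue 16:00 → clear.
B: ends Tue 14:30 at or before G starts Tue 16:00 → clear.
D: starts Tue 19:00 at or after G ends Tue 19:00 → clear.
F: starts Wed 07:30 at or after G ends Tue 19:00 → clear.
C: starts Wed 08:00 at or after G ends Tue 19:00 → clear.
E: starts Wed 11:00 at or after G ends Tue 19:00 → clear.

No — it doesn't clash with anything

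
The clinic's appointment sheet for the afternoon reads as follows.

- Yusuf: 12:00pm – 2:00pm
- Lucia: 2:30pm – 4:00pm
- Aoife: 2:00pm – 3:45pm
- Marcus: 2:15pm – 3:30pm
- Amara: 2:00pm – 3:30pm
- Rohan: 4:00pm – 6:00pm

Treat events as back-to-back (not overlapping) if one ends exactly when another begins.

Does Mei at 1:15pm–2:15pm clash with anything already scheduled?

Yes — it overlaps Amara, Aoife, Yusuf

Yusuf: starts 12:00pm before Mei ends 2:15pm, and ends 2:00pm after Mei starts 1:15pm → overlap.
Aoife: starts 2:00pm before Mei ends 2:15pm, and ends 3:45pm after Mei starts 1:15pm → overlap.
Amara: starts 2:00pm before Mei ends 2:15pm, and ends 3:30pm after Mei starts 1:15pm → overlap.
Marcus: starts 2:15pm at or after Mei ends 2:15pm → clear.
Lucia: starts 2:30pm at or after Mei ends 2:15pm → clear.
Rohan: starts 4:00pm at or after Mei ends 2:15pm → clear.
Mei overlaps Yusuf, Aoife, Amara.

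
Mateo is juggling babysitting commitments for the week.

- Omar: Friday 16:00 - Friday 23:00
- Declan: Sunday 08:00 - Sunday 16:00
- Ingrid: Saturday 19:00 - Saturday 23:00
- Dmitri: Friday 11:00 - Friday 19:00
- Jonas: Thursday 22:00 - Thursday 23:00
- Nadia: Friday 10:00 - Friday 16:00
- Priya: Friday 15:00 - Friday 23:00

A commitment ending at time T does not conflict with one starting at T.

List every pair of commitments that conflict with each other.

Dmitri & Nadia, Dmitri & Omar, Dmitri & Priya, Nadia & Priya, Omar & Priya

Sorted by start: Jonas, Nadia, Dmitri, Priya, Omar, Ingrid, Declan.
Nadia starts after Jonas ends, so nothing later overlaps Jonas either.
Dmitri starts before Nadia ends → Nadia and Dmitri overlap.
Priya starts before Nadia ends → Nadia and Priya overlap.
Omar starts exactly when Nadia ends (back-to-back, no overlap), so nothing later overlaps Nadia either.
Priya starts before Dmitri ends → Dmitri and Priya overlap.
Omar starts before Dmitri ends → Dmitri and Omar overlap.
Ingrid starts after Dmitri ends, so nothing later overlaps Dmitri either.
Omar starts before Priya ends → Priya and Omar overlap.
Ingrid starts after Priya ends, so nothing later overlaps Priya either.
Ingrid starts after Omar ends, so nothing later overlaps Omar either.
Declan starts after Ingrid ends.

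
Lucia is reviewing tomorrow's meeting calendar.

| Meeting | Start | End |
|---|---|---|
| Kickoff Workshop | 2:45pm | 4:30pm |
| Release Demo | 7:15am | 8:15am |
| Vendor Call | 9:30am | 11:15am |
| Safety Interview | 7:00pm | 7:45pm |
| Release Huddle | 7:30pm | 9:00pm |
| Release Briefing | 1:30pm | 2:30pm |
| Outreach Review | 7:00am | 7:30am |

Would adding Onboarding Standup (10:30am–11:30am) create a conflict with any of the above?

Outreach Review: ends 7:30am at or before Onboarding Standup starts 10:30am → clear.
Release Demo: ends 8:15am at or before Onboarding Standup starts 10:30am → clear.
Vendor Call: starts 9:30am before Onboarding Standup ends 11:30am, and ends 11:15am after Onboarding Standup starts 10:30am → overlap.
Release Briefing: starts 1:30pm at or after Onboarding Standup ends 11:30am → clear.
Kickoff Workshop: starts 2:45pm at or after Onboarding Standup ends 11:30am → clear.
Safety Interview: starts 7:00pm at or after Onboarding Standup ends 11:30am → clear.
Release Huddle: starts 7:30pm at or after Onboarding Standup ends 11:30am → clear.
Onboarding Standup overlaps Vendor Call.

Yes — it overlaps Vendor Call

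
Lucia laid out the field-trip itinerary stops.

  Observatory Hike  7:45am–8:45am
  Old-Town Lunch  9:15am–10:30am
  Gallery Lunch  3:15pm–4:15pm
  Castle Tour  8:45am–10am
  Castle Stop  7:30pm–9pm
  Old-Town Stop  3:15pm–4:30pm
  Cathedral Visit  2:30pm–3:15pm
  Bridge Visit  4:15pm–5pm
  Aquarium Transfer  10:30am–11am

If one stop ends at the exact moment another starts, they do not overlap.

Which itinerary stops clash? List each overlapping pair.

Bridge Visit & Old-Town Stop, Castle Tour & Old-Town Lunch, Gallery Lunch & Old-Town Stop

Sorted by start: Observatory Hike, Castle Tour, Old-Town Lunch, Aquarium Transfer, Cathedral Visit, Gallery Lunch, Old-Town Stop, Bridge Visit, Castle Stop.
Castle Tour starts exactly when Observatory Hike ends (back-to-back, no overlap); Observatory Hike is clear from here.
Old-Town Lunch starts before Castle Tour ends → Castle Tour and Old-Town Lunch overlap.
Aquarium Transfer starts after Castle Tour ends; Castle Tour is clear from here.
Aquarium Transfer starts exactly when Old-Town Lunch ends (back-to-back, no overlap); Old-Town Lunch is clear from here.
Cathedral Visit starts after Aquarium Transfer ends; Aquarium Transfer is clear from here.
Gallery Lunch starts exactly when Cathedral Visit ends (back-to-back, no overlap); Cathedral Visit is clear from here.
Old-Town Stop starts before Gallery Lunch ends → Gallery Lunch and Old-Town Stop overlap.
Bridge Visit starts exactly when Gallery Lunch ends (back-to-back, no overlap); Gallery Lunch is clear from here.
Bridge Visit starts before Old-Town Stop ends → Old-Town Stop and Bridge Visit overlap.
Castle Stop starts after Old-Town Stop ends.
Castle Stop starts after Bridge Visit ends.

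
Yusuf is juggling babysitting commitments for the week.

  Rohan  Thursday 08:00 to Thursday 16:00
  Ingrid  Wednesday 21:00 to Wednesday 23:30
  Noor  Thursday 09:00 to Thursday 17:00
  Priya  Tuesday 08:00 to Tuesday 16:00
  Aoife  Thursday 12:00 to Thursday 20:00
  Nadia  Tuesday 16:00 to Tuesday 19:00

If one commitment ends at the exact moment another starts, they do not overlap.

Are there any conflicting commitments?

Yes

Sorted by start: Priya, Nadia, Ingrid, Rohan, Noor, Aoife.
Nadia starts exactly when Priya ends (back-to-back, no overlap) — done with Priya.
Ingrid starts after Nadia ends — done with Nadia.
Rohan starts after Ingrid ends — done with Ingrid.
Noor starts before Rohan ends → Rohan and Noor overlap.
That's a conflict, so the schedule is not conflict-free.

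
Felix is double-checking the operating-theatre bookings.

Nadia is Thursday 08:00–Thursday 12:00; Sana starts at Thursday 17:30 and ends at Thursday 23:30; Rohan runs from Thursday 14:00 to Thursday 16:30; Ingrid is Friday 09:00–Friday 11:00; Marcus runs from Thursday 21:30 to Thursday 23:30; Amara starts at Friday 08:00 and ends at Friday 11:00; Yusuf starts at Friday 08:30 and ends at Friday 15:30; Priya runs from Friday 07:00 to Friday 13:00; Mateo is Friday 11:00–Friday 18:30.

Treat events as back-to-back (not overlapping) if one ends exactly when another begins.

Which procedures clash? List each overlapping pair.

Amara & Ingrid, Amara & Priya, Amara & Yusuf, Ingrid & Priya, Ingrid & Yusuf, Marcus & Sana, Mateo & Priya, Mateo & Yusuf, Priya & Yusuf

Sorted by start: Nadia, Rohan, Sana, Marcus, Priya, Amara, Yusuf, Ingrid, Mateo.
Rohan starts after Nadia ends, so nothing later overlaps Nadia either.
Sana starts after Rohan ends, so nothing later overlaps Rohan either.
Marcus starts before Sana ends → Sana and Marcus overlap.
Priya starts after Sana ends, so nothing later overlaps Sana either.
Priya starts after Marcus ends, so nothing later overlaps Marcus either.
Amara starts before Priya ends → Priya and Amara overlap.
Yusuf starts before Priya ends → Priya and Yusuf overlap.
Ingrid starts before Priya ends → Priya and Ingrid overlap.
Mateo starts before Priya ends → Priya and Mateo overlap.
Yusuf starts before Amara ends → Amara and Yusuf overlap.
Ingrid starts before Amara ends → Amara and Ingrid overlap.
Mateo starts exactly when Amara ends (back-to-back, no overlap).
Ingrid starts before Yusuf ends → Yusuf and Ingrid overlap.
Mateo starts before Yusuf ends → Yusuf and Mateo overlap.
Mateo starts exactly when Ingrid ends (back-to-back, no overlap).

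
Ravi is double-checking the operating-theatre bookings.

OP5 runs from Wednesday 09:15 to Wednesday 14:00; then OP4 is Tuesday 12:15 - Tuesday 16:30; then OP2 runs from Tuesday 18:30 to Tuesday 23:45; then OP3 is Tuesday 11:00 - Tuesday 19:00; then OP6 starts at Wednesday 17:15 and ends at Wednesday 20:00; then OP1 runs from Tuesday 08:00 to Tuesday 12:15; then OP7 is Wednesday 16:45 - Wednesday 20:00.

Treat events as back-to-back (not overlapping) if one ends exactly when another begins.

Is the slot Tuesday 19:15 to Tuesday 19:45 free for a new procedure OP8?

OP1: ends Tuesday 12:15 at or before OP8 starts Tuesday 19:15 → clear.
OP3: ends Tuesday 19:00 at or before OP8 starts Tuesday 19:15 → clear.
OP4: ends Tuesday 16:30 at or before OP8 starts Tuesday 19:15 → clear.
OP2: starts Tuesday 18:30 before OP8 ends Tuesday 19:45, and ends Tuesday 23:45 after OP8 starts Tuesday 19:15 → overlap.
OP5: starts Wednesday 09:15 at or after OP8 ends Tuesday 19:45 → clear.
OP7: starts Wednesday 16:45 at or after OP8 ends Tuesday 19:45 → clear.
OP6: starts Wednesday 17:15 at or after OP8 ends Tuesday 19:45 → clear.
OP8 overlaps OP2.

No — it overlaps OP2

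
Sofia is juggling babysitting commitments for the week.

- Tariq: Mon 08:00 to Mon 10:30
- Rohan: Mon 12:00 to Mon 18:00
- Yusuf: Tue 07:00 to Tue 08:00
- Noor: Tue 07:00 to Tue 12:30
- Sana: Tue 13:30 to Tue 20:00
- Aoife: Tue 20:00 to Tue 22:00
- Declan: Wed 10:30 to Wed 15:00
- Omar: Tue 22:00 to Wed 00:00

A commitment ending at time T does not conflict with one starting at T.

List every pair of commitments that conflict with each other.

Two intervals overlap when each starts before the other ends.
Sorted by start: Tariq, Rohan, Yusuf, Noor, Sana, Aoife, Omar, Declan.
Rohan starts after Tariq ends — done with Tariq.
Yusuf starts after Rohan ends — done with Rohan.
Noor starts before Yusuf ends → Yusuf and Noor overlap.
Sana starts after Yusuf ends — done with Yusuf.
Sana starts after Noor ends — done with Noor.
Aoife starts exactly when Sana ends (back-to-back, no overlap) — done with Sana.
Omar starts exactly when Aoife ends (back-to-back, no overlap) — done with Aoife.
Declan starts after Omar ends.

Noor & Yusuf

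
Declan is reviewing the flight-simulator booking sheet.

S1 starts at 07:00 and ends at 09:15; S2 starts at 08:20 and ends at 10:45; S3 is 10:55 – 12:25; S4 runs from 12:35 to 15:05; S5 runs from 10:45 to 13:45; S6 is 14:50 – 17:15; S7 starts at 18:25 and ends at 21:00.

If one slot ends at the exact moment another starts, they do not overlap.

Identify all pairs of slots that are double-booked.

S1 & S2, S3 & S5, S4 & S5, S4 & S6

Sorted by start: S1, S2, S5, S3, S4, S6, S7.
S2 starts before S1 ends → S1 and S2 overlap.
S5 starts after S1 ends — done with S1.
S5 starts exactly when S2 ends (back-to-back, no overlap) — done with S2.
S3 starts before S5 ends → S5 and S3 overlap.
S4 starts before S5 ends → S5 and S4 overlap.
S6 starts after S5 ends — done with S5.
S4 starts after S3 ends — done with S3.
S6 starts before S4 ends → S4 and S6 overlap.
S7 starts after S4 ends.
S7 starts after S6 ends.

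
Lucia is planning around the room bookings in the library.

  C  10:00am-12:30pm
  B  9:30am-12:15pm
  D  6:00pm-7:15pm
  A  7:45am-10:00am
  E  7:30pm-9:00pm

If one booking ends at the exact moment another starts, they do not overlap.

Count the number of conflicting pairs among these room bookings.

Sorted by start: A, B, C, D, E.
B starts before A ends → A and B overlap.
C starts exactly when A ends (back-to-back, no overlap), so A has no further overlaps.
C starts before B ends → B and C overlap.
D starts after B ends, so B has no further overlaps.
D starts after C ends, so C has no further overlaps.
E starts after D ends.
Overlapping pairs: A & B, B & C — 2 in total.

2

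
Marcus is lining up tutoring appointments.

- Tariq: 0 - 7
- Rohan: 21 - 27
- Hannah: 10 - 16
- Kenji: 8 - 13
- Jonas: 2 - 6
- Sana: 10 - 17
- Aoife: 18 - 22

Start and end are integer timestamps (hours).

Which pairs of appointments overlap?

Two intervals overlap when each starts before the other ends.
Sorted by start: Tariq, Jonas, Kenji, Hannah, Sana, Aoife, Rohan.
Jonas starts before Tariq ends → Tariq and Jonas overlap.
Kenji starts after Tariq ends, so nothing later overlaps Tariq either.
Kenji starts after Jonas ends, so nothing later overlaps Jonas either.
Hannah starts before Kenji ends → Kenji and Hannah overlap.
Sana starts before Kenji ends → Kenji and Sana overlap.
Aoife starts after Kenji ends, so nothing later overlaps Kenji either.
Sana starts before Hannah ends → Hannah and Sana overlap.
Aoife starts after Hannah ends, so nothing later overlaps Hannah either.
Aoife starts after Sana ends, so nothing later overlaps Sana either.
Rohan starts before Aoife ends → Aoife and Rohan overlap.

Aoife & Rohan, Hannah & Kenji, Hannah & Sana, Jonas & Tariq, Kenji & Sana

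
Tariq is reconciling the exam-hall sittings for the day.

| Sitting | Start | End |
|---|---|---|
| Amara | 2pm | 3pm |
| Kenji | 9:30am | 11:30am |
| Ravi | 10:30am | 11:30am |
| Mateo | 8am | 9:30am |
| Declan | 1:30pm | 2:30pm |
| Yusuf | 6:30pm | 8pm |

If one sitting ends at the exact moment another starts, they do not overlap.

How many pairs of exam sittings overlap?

2

Sorted by start: Mateo, Kenji, Ravi, Declan, Amara, Yusuf.
Kenji starts exactly when Mateo ends (back-to-back, no overlap); Mateo is clear from here.
Ravi starts before Kenji ends → Kenji and Ravi overlap.
Declan starts after Kenji ends; Kenji is clear from here.
Declan starts after Ravi ends; Ravi is clear from here.
Amara starts before Declan ends → Declan and Amara overlap.
Yusuf starts after Declan ends.
Yusuf starts after Amara ends.
Overlapping pairs: Amara & Declan, Kenji & Ravi — 2 in total.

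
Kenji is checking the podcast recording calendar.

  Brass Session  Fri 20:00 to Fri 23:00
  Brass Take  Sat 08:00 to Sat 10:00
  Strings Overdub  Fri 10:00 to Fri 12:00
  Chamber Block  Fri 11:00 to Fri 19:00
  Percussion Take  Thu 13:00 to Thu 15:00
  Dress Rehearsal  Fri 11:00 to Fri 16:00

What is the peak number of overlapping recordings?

3

Walk through starts and ends in time order (an end at T is processed before a start at T):
Thu 13:00 start Percussion Take → 1
Thu 15:00 end Percussion Take → 0
Fri 10:00 start Strings Overdub → 1
Fri 11:00 start Chamber Block → 2
Fri 11:00 start Dress Rehearsal → 3
Fri 12:00 end Strings Overdub → 2
Fri 16:00 end Dress Rehearsal → 1
Fri 19:00 end Chamber Block → 0
Fri 20:00 start Brass Session → 1
Fri 23:00 end Brass Session → 0
Sat 08:00 start Brass Take → 1
Sat 10:00 end Brass Take → 0
Peak is 3, at Fri 11:00 (Chamber Block, Dress Rehearsal, Strings Overdub).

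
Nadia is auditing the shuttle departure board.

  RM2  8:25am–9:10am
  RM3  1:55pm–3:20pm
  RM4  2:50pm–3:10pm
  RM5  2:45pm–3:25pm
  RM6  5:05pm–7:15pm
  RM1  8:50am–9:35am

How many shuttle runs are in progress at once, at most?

3

Sweep the timeline, counting +1 at each start and −1 at each end (ends before starts at a tie):
8:25am start RM2 → 1
8:50am start RM1 → 2
9:10am end RM2 → 1
9:35am end RM1 → 0
1:55pm start RM3 → 1
2:45pm start RM5 → 2
2:50pm start RM4 → 3
3:10pm end RM4 → 2
3:20pm end RM3 → 1
3:25pm end RM5 → 0
5:05pm start RM6 → 1
7:15pm end RM6 → 0
Peak is 3, at 2:50pm (RM3, RM4, RM5).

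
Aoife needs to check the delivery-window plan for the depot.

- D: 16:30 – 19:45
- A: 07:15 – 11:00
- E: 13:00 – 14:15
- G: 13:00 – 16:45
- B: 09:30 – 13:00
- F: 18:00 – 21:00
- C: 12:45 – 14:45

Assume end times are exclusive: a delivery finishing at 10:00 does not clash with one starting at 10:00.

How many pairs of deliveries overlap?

7

Check each pair: they overlap iff neither finishes before the other starts.
Sorted by start: A, B, C, E, G, D, F.
B starts before A ends → A and B overlap.
C starts after A ends — done with A.
C starts before B ends → B and C overlap.
E starts exactly when B ends (back-to-back, no overlap) — done with B.
E starts before C ends → C and E overlap.
G starts before C ends → C and G overlap.
D starts after C ends — done with C.
G starts before E ends → E and G overlap.
D starts after E ends — done with E.
D starts before G ends → G and D overlap.
F starts after G ends.
F starts before D ends → D and F overlap.
Overlapping pairs: A & B, B & C, C & E, C & G, D & F, D & G, E & G — 7 in total.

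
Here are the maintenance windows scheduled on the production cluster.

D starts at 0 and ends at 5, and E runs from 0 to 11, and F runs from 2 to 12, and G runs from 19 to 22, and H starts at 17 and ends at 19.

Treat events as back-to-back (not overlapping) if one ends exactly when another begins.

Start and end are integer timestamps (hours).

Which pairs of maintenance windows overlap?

D & E, D & F, E & F

Sorted by start: D, E, F, H, G.
E starts before D ends → D and E overlap.
F starts before D ends → D and F overlap.
H starts after D ends, so nothing later overlaps D either.
F starts before E ends → E and F overlap.
H starts after E ends, so nothing later overlaps E either.
H starts after F ends, so nothing later overlaps F either.
G starts exactly when H ends (back-to-back, no overlap).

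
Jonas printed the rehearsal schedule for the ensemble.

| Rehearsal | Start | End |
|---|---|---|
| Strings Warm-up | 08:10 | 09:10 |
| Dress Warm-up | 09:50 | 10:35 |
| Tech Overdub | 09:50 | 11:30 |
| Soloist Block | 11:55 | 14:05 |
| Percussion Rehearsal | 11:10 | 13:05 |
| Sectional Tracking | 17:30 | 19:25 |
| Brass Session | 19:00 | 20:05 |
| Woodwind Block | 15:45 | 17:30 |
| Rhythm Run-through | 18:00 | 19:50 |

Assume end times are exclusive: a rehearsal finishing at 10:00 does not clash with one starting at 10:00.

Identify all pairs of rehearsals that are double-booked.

Brass Session & Rhythm Run-through, Brass Session & Sectional Tracking, Dress Warm-up & Tech Overdub, Percussion Rehearsal & Soloist Block, Percussion Rehearsal & Tech Overdub, Rhythm Run-through & Sectional Tracking

Two intervals overlap when each starts before the other ends.
Sorted by start: Strings Warm-up, Dress Warm-up, Tech Overdub, Percussion Rehearsal, Soloist Block, Woodwind Block, Sectional Tracking, Rhythm Run-through, Brass Session.
Dress Warm-up starts after Strings Warm-up ends, so Strings Warm-up has no further overlaps.
Tech Overdub starts before Dress Warm-up ends → Dress Warm-up and Tech Overdub overlap.
Percussion Rehearsal starts after Dress Warm-up ends, so Dress Warm-up has no further overlaps.
Percussion Rehearsal starts before Tech Overdub ends → Tech Overdub and Percussion Rehearsal overlap.
Soloist Block starts after Tech Overdub ends, so Tech Overdub has no further overlaps.
Soloist Block starts before Percussion Rehearsal ends → Percussion Rehearsal and Soloist Block overlap.
Woodwind Block starts after Percussion Rehearsal ends, so Percussion Rehearsal has no further overlaps.
Woodwind Block starts after Soloist Block ends, so Soloist Block has no further overlaps.
Sectional Tracking starts exactly when Woodwind Block ends (back-to-back, no overlap), so Woodwind Block has no further overlaps.
Rhythm Run-through starts before Sectional Tracking ends → Sectional Tracking and Rhythm Run-through overlap.
Brass Session starts before Sectional Tracking ends → Sectional Tracking and Brass Session overlap.
Brass Session starts before Rhythm Run-through ends → Rhythm Run-through and Brass Session overlap.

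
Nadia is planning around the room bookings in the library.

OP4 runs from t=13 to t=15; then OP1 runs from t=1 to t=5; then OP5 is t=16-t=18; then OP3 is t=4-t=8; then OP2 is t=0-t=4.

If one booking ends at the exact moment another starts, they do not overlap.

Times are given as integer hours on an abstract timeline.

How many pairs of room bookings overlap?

Check each pair: they overlap iff neither finishes before the other starts.
Sorted by start: OP2, OP1, OP3, OP4, OP5.
OP1 starts before OP2 ends → OP2 and OP1 overlap.
OP3 starts exactly when OP2 ends (back-to-back, no overlap); OP2 is clear from here.
OP3 starts before OP1 ends → OP1 and OP3 overlap.
OP4 starts after OP1 ends; OP1 is clear from here.
OP4 starts after OP3 ends; OP3 is clear from here.
OP5 starts after OP4 ends.
Overlapping pairs: OP1 & OP2, OP1 & OP3 — 2 in total.

2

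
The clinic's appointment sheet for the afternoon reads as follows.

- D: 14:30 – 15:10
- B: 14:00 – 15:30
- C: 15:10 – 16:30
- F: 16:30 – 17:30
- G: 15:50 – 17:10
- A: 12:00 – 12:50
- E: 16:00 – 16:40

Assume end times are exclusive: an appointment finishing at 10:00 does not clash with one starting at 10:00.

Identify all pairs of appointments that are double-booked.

B & C, B & D, C & E, C & G, E & F, E & G, F & G

Sorted by start: A, B, D, C, G, E, F.
B starts after A ends, so nothing later overlaps A either.
D starts before B ends → B and D overlap.
C starts before B ends → B and C overlap.
G starts after B ends, so nothing later overlaps B either.
C starts exactly when D ends (back-to-back, no overlap), so nothing later overlaps D either.
G starts before C ends → C and G overlap.
E starts before C ends → C and E overlap.
F starts exactly when C ends (back-to-back, no overlap).
E starts before G ends → G and E overlap.
F starts before G ends → G and F overlap.
F starts before E ends → E and F overlap.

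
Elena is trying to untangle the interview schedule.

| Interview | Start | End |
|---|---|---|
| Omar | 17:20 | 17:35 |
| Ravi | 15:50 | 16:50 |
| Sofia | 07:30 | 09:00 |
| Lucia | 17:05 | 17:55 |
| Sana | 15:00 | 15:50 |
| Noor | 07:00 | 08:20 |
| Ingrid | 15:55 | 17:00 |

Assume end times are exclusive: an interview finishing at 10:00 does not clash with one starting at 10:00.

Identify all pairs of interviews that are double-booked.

Ingrid & Ravi, Lucia & Omar, Noor & Sofia

Sorted by start: Noor, Sofia, Sana, Ravi, Ingrid, Lucia, Omar.
Sofia starts before Noor ends → Noor and Sofia overlap.
Sana starts after Noor ends, so Noor has no further overlaps.
Sana starts after Sofia ends, so Sofia has no further overlaps.
Ravi starts exactly when Sana ends (back-to-back, no overlap), so Sana has no further overlaps.
Ingrid starts before Ravi ends → Ravi and Ingrid overlap.
Lucia starts after Ravi ends, so Ravi has no further overlaps.
Lucia starts after Ingrid ends, so Ingrid has no further overlaps.
Omar starts before Lucia ends → Lucia and Omar overlap.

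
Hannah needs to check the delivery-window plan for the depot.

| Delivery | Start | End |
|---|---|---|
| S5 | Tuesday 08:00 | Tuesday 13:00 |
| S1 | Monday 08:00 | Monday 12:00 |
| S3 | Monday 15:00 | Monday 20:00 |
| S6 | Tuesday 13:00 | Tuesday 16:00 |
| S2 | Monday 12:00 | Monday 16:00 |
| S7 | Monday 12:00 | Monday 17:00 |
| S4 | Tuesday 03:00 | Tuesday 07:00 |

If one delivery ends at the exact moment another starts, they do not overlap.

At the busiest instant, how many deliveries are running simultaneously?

3

Sweep the timeline, counting +1 at each start and −1 at each end (ends before starts at a tie):
Monday 08:00 start S1 → 1
Monday 12:00 end S1 → 0
Monday 12:00 start S2 → 1
Monday 12:00 start S7 → 2
Monday 15:00 start S3 → 3
Monday 16:00 end S2 → 2
Monday 17:00 end S7 → 1
Monday 20:00 end S3 → 0
Tuesday 03:00 start S4 → 1
Tuesday 07:00 end S4 → 0
Tuesday 08:00 start S5 → 1
Tuesday 13:00 end S5 → 0
Tuesday 13:00 start S6 → 1
Tuesday 16:00 end S6 → 0
Peak is 3, at Monday 15:00 (S2, S3, S7).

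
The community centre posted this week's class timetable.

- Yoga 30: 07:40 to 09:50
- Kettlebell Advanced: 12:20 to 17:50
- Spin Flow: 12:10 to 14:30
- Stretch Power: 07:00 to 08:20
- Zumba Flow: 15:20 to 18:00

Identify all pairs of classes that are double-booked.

Kettlebell Advanced & Spin Flow, Kettlebell Advanced & Zumba Flow, Stretch Power & Yoga 30

Sorted by start: Stretch Power, Yoga 30, Spin Flow, Kettlebell Advanced, Zumba Flow.
Yoga 30 starts before Stretch Power ends → Stretch Power and Yoga 30 overlap.
Spin Flow starts after Stretch Power ends; Stretch Power is clear from here.
Spin Flow starts after Yoga 30 ends; Yoga 30 is clear from here.
Kettlebell Advanced starts before Spin Flow ends → Spin Flow and Kettlebell Advanced overlap.
Zumba Flow starts after Spin Flow ends.
Zumba Flow starts before Kettlebell Advanced ends → Kettlebell Advanced and Zumba Flow overlap.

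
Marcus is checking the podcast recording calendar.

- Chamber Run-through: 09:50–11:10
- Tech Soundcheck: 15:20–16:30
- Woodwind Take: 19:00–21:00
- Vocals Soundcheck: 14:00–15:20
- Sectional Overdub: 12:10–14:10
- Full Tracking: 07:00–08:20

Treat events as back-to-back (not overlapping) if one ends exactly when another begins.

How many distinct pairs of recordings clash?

Sorted by start: Full Tracking, Chamber Run-through, Sectional Overdub, Vocals Soundcheck, Tech Soundcheck, Woodwind Take.
Chamber Run-through starts after Full Tracking ends, so Full Tracking has no further overlaps.
Sectional Overdub starts after Chamber Run-through ends, so Chamber Run-through has no further overlaps.
Vocals Soundcheck starts before Sectional Overdub ends → Sectional Overdub and Vocals Soundcheck overlap.
Tech Soundcheck starts after Sectional Overdub ends, so Sectional Overdub has no further overlaps.
Tech Soundcheck starts exactly when Vocals Soundcheck ends (back-to-back, no overlap), so Vocals Soundcheck has no further overlaps.
Woodwind Take starts after Tech Soundcheck ends.
Overlapping pairs: Sectional Overdub & Vocals Soundcheck — 1 in total.

1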